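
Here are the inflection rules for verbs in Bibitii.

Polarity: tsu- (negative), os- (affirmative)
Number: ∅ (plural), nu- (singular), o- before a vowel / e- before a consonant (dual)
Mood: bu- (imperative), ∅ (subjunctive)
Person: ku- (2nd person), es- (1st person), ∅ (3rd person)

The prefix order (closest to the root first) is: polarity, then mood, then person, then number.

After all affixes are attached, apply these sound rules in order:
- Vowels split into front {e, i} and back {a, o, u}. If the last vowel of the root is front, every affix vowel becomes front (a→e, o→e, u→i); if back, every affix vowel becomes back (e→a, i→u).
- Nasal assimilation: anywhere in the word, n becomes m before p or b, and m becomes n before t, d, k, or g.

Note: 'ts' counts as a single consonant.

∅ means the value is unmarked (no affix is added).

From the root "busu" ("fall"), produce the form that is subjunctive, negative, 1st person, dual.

Attach polarity negative tsu- → tsubusu.
mood = subjunctive: zero marking, form stays tsubusu.
Attach person 1st person es- → estsubusu.
Attach number dual o- (before vowel 'e') → oestsubusu.
Apply vowel harmony: oestsubusu → oastsubusu.
Nasal assimilation: no change.

oastsubusu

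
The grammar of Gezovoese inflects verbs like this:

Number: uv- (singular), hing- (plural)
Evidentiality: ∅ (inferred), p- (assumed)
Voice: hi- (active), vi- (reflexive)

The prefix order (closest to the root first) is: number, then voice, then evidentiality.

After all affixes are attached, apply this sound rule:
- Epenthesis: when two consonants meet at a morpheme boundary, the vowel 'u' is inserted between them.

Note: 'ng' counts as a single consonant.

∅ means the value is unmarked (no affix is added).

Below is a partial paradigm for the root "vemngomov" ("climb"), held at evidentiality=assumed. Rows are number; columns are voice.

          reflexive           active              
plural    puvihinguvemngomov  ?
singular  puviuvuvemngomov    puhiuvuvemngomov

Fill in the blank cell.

puhihinguvemngomov

Attach number plural hing- → hingvemngomov.
Attach voice active hi- → hihingvemngomov.
Attach evidentiality assumed p- → phihingvemngomov.
Apply epenthesis: phihingvemngomov → puhihinguvemngomov.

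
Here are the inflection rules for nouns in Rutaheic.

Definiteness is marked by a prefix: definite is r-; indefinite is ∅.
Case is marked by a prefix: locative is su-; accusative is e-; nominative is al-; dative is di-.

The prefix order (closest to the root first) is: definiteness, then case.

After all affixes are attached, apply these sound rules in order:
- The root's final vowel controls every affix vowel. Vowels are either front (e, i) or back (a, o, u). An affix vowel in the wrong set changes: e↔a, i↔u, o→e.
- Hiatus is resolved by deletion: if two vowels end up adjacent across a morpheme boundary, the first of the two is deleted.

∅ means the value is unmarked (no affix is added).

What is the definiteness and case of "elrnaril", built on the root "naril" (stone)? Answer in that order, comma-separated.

definite, nominative

Segment: al-r-naril.
definiteness: r- → definite.
case: al- → nominative.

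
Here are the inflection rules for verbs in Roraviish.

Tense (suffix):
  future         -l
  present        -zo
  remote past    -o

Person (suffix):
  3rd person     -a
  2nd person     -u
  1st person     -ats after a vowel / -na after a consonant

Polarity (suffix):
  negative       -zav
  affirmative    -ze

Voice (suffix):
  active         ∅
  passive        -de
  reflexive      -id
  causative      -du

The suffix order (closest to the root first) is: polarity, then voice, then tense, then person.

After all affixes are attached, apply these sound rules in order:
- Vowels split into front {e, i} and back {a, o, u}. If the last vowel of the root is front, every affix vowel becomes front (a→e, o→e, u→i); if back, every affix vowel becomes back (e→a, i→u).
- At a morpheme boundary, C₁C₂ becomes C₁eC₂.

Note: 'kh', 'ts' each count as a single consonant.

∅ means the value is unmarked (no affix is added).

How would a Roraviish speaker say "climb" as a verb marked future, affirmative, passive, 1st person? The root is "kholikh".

Attach polarity affirmative -ze → kholikhze.
Attach voice passive -de → kholikhzede.
Attach tense future -l → kholikhzedel.
Attach person 1st person -na (after consonant 'l') → kholikhzedelna.
Apply vowel harmony: kholikhzedelna → kholikhzedelne.
Apply epenthesis: kholikhzedelne → kholikhezedelene.

kholikhezedelene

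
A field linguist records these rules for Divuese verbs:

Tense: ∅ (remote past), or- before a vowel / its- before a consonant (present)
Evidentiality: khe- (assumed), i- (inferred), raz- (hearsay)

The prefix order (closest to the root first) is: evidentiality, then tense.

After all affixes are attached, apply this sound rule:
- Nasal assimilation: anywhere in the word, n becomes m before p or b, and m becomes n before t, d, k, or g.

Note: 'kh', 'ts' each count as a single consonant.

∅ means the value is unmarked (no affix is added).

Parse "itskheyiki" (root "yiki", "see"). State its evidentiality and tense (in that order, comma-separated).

Segment: its-khe-yiki.
evidentiality: khe- → assumed.
tense: or/its- → present.

assumed, present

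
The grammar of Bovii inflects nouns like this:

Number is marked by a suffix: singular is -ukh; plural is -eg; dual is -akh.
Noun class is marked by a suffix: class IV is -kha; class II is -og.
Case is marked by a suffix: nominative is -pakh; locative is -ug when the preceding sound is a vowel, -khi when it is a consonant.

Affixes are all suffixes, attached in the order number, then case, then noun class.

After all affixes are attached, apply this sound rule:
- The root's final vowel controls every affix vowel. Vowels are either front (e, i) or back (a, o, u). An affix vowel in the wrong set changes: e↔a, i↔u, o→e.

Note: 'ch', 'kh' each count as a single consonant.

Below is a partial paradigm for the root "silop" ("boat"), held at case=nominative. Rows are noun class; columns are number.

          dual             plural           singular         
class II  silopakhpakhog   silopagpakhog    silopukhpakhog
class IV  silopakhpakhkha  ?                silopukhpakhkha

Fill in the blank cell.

silopagpakhkha

Attach number plural -eg → silopeg.
Attach case nominative -pakh → silopegpakh.
Attach noun class class IV -kha → silopegpakhkha.
Apply vowel harmony: silopegpakhkha → silopagpakhkha.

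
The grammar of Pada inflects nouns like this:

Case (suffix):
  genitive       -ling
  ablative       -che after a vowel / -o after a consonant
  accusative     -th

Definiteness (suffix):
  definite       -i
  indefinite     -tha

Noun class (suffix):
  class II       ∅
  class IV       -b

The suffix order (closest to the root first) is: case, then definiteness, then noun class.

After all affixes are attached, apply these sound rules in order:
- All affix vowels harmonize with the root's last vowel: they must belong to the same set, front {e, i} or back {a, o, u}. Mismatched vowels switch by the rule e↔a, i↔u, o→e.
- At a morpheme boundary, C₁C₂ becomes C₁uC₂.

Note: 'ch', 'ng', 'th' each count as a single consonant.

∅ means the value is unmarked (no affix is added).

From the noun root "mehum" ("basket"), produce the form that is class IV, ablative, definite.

Attach case ablative -o (after consonant 'm') → mehumo.
Attach definiteness definite -i → mehumoi.
Attach noun class class IV -b → mehumoib.
Apply vowel harmony: mehumoib → mehumoub.
Epenthesis: no change.

mehumoub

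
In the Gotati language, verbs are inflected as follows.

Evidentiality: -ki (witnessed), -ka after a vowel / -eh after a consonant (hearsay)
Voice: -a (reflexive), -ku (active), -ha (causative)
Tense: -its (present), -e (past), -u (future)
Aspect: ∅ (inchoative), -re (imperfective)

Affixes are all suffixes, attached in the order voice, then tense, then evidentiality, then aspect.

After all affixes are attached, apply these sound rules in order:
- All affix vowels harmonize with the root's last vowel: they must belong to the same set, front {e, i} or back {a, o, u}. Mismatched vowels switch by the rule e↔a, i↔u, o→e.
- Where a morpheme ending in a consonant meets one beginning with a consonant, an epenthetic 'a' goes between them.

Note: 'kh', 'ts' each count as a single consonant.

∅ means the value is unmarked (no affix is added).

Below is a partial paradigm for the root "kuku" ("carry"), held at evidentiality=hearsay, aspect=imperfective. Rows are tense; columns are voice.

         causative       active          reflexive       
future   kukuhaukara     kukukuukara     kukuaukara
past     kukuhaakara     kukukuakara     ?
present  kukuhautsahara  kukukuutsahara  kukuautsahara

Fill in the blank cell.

Attach voice reflexive -a → kukua.
Attach tense past -e → kukuae.
Attach evidentiality hearsay -ka (after vowel 'e') → kukuaeka.
Attach aspect imperfective -re → kukuaekare.
Apply vowel harmony: kukuaekare → kukuaakara.
Epenthesis: no change.

kukuaakara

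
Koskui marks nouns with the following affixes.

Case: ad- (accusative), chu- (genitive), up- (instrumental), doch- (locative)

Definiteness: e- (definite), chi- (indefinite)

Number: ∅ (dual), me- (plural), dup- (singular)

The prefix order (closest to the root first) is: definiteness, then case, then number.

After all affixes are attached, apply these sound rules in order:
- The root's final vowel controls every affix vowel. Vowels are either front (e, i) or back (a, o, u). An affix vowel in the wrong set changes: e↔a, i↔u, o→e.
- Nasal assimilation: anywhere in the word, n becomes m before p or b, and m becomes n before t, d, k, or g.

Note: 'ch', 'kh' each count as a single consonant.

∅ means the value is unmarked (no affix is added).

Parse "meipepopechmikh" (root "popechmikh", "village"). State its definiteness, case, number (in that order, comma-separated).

Segment: me-up-e-popechmikh.
definiteness: e- → definite.
case: up- → instrumental.
number: me- → plural.

definite, instrumental, plural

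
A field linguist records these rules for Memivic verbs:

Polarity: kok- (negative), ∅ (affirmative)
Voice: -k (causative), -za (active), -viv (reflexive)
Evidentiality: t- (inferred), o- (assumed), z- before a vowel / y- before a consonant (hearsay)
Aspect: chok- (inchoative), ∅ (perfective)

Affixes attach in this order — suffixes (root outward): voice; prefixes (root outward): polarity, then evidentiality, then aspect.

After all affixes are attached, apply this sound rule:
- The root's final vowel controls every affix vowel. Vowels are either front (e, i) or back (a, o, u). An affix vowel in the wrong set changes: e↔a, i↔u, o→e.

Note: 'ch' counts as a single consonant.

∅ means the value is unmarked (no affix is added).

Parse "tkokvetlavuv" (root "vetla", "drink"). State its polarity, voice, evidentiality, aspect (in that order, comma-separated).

negative, reflexive, inferred, perfective

Segment: t-kok-vetla-viv.
polarity: kok- → negative.
voice: -viv → reflexive.
evidentiality: t- → inferred.
aspect: ∅ → perfective.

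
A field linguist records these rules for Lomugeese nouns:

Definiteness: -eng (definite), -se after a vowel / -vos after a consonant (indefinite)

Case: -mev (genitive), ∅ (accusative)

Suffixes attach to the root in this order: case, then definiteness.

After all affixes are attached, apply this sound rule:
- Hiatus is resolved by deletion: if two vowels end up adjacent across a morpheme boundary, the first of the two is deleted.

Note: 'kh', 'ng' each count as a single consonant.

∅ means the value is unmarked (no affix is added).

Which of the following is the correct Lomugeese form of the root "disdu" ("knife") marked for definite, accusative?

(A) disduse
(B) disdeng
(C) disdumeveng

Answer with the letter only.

case = accusative: zero marking, form stays disdu.
Attach definiteness definite -eng → disdueng.
Apply vowel deletion: disdueng → disdeng.
So the correct form is disdeng, option (B).
(A) disduse is wrong: it uses indefinite instead of definite for definiteness.
(C) disdumeveng is wrong: it uses genitive instead of accusative for case.

B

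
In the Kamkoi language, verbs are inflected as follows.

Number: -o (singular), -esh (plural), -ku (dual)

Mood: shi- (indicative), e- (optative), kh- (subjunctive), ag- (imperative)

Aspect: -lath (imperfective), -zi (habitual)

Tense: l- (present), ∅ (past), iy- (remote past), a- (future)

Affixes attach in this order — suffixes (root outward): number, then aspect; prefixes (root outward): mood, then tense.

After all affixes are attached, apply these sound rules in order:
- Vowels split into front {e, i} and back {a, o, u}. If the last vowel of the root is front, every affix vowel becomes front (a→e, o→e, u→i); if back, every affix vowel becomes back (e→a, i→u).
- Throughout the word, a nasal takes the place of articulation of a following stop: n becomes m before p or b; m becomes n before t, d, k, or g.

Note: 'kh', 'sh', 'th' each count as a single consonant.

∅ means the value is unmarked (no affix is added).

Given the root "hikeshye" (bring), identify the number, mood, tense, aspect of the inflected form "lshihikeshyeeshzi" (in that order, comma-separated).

Segment: l-shi-hikeshye-esh-zi.
number: -esh → plural.
mood: shi- → indicative.
tense: l- → present.
aspect: -zi → habitual.

plural, indicative, present, habitual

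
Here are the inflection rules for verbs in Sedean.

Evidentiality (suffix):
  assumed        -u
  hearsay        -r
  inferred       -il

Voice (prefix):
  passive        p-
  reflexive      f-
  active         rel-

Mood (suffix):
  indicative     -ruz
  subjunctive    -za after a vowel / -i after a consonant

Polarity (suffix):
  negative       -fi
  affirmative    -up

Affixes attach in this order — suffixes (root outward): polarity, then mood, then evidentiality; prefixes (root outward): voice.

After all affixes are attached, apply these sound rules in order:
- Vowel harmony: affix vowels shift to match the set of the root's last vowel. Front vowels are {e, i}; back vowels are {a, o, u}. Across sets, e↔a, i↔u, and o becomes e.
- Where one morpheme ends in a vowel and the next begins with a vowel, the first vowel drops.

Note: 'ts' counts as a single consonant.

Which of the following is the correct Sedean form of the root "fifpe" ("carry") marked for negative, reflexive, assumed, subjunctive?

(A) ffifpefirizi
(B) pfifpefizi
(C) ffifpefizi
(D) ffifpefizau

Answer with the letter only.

Attach polarity negative -fi → fifpefi.
Attach voice reflexive f- → ffifpefi.
Attach mood subjunctive -za (after vowel 'i') → ffifpefiza.
Attach evidentiality assumed -u → ffifpefizau.
Apply vowel harmony: ffifpefizau → ffifpefizei.
Apply vowel deletion: ffifpefizei → ffifpefizi.
So the correct form is ffifpefizi, option (C).
(B) pfifpefizi is wrong: it uses passive instead of reflexive for voice.
(D) ffifpefizau is wrong: it fails to apply the sound rule(s).
(A) ffifpefirizi is wrong: it uses indicative instead of subjunctive for mood.

C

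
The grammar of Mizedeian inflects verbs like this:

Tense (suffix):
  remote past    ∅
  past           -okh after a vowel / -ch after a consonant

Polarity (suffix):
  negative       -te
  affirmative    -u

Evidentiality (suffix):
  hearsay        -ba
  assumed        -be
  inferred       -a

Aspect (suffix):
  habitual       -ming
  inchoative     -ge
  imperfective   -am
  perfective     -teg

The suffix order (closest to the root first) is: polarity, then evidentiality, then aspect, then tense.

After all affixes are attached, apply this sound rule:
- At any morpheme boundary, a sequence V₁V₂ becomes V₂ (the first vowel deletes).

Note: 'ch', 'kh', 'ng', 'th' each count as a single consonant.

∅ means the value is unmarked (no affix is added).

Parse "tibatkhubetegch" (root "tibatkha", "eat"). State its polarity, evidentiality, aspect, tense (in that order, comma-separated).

Segment: tibatkha-u-be-teg-ch.
polarity: -u → affirmative.
evidentiality: -be → assumed.
aspect: -teg → perfective.
tense: -okh/ch → past.

affirmative, assumed, perfective, past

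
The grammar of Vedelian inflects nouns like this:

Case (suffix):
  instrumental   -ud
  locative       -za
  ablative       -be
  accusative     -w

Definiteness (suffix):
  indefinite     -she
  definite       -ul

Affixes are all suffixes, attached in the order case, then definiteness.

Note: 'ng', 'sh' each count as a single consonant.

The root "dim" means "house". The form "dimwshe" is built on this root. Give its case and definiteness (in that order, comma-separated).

accusative, indefinite

Segment: dim-w-she.
case: -w → accusative.
definiteness: -she → indefinite.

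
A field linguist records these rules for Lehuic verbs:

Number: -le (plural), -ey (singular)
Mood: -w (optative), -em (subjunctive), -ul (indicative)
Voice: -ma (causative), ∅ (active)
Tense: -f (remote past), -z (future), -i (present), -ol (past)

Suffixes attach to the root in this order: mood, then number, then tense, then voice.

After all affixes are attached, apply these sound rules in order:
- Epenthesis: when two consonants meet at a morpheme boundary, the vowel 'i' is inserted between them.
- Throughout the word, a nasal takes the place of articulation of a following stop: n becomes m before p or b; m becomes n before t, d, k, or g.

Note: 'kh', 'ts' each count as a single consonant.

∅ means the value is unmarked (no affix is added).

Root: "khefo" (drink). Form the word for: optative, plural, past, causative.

Attach mood optative -w → khefow.
Attach number plural -le → khefowle.
Attach tense past -ol → khefowleol.
Attach voice causative -ma → khefowleolma.
Apply epenthesis: khefowleolma → khefowileolima.
Nasal assimilation: no change.

khefowileolima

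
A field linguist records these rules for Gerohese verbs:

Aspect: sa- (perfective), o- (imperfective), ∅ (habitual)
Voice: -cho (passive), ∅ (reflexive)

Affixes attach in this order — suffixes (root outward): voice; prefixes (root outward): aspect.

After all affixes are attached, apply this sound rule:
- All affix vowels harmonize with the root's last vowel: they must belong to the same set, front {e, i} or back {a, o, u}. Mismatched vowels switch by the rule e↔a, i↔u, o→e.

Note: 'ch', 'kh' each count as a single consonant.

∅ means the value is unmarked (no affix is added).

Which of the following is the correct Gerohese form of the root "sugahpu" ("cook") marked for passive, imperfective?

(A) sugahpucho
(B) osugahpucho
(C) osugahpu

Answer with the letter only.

B

Attach aspect imperfective o- → osugahpu.
Attach voice passive -cho → osugahpucho.
Vowel harmony: no change.
So the correct form is osugahpucho, option (B).
(A) sugahpucho is wrong: it uses habitual instead of imperfective for aspect.
(C) osugahpu is wrong: it uses reflexive instead of passive for voice.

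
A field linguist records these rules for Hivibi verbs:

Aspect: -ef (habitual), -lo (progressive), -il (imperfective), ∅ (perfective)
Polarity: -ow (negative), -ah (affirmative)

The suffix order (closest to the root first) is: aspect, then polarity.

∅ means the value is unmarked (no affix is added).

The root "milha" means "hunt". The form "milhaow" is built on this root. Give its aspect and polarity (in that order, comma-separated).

Segment: milha-ow.
aspect: ∅ → perfective.
polarity: -ow → negative.

perfective, negative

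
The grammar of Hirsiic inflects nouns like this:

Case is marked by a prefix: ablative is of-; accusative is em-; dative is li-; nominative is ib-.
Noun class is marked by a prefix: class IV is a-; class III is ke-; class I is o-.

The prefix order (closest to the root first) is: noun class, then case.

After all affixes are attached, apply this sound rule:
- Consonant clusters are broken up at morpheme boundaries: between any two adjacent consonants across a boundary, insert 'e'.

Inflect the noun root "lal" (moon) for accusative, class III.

emekelal

Attach noun class class III ke- → kelal.
Attach case accusative em- → emkelal.
Apply epenthesis: emkelal → emekelal.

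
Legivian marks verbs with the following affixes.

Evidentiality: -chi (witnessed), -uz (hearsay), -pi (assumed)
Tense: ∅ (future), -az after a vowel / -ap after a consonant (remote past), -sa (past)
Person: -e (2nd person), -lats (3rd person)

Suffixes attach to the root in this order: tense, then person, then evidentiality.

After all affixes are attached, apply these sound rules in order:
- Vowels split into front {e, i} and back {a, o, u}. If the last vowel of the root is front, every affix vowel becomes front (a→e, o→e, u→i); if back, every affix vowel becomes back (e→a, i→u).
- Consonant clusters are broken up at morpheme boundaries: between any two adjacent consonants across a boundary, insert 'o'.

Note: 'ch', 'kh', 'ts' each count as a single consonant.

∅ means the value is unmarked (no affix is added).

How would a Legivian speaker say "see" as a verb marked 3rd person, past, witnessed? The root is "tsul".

Attach tense past -sa → tsulsa.
Attach person 3rd person -lats → tsulsalats.
Attach evidentiality witnessed -chi → tsulsalatschi.
Apply vowel harmony: tsulsalatschi → tsulsalatschu.
Apply epenthesis: tsulsalatschu → tsulosalatsochu.

tsulosalatsochu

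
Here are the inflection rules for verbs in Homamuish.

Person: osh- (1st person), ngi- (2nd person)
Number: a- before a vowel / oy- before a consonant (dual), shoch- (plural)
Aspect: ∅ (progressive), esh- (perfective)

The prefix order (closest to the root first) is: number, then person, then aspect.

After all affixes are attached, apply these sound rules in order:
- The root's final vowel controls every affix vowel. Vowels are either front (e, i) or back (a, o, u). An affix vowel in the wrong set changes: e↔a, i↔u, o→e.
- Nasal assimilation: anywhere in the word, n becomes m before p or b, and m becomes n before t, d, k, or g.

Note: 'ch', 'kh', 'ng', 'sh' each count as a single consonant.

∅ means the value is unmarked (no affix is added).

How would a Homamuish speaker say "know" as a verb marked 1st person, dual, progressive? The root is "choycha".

Attach number dual oy- (before consonant 'ch') → oychoycha.
Attach person 1st person osh- → oshoychoycha.
aspect = progressive: zero marking, form stays oshoychoycha.
Vowel harmony: no change.
Nasal assimilation: no change.

oshoychoycha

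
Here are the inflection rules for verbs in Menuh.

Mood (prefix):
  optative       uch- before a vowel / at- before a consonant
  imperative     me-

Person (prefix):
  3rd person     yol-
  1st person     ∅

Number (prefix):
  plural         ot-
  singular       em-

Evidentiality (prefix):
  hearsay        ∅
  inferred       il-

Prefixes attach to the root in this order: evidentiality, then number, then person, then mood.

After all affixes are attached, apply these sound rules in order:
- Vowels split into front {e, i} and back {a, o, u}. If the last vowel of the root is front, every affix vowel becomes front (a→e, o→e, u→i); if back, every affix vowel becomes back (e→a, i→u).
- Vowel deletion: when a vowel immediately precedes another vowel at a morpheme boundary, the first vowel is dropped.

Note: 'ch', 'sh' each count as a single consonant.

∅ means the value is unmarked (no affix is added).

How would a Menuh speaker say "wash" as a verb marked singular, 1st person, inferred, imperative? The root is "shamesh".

Attach evidentiality inferred il- → ilshamesh.
Attach number singular em- → emilshamesh.
person = 1st person: zero marking, form stays emilshamesh.
Attach mood imperative me- → meemilshamesh.
Vowel harmony: no change.
Apply vowel deletion: meemilshamesh → memilshamesh.

memilshamesh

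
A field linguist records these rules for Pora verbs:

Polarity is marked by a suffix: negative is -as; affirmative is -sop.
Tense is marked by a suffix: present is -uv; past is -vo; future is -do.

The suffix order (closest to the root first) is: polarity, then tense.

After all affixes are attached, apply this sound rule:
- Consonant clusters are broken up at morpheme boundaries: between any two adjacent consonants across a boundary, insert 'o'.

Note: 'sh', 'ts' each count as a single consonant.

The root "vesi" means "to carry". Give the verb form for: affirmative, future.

Attach polarity affirmative -sop → vesisop.
Attach tense future -do → vesisopdo.
Apply epenthesis: vesisopdo → vesisopodo.

vesisopodo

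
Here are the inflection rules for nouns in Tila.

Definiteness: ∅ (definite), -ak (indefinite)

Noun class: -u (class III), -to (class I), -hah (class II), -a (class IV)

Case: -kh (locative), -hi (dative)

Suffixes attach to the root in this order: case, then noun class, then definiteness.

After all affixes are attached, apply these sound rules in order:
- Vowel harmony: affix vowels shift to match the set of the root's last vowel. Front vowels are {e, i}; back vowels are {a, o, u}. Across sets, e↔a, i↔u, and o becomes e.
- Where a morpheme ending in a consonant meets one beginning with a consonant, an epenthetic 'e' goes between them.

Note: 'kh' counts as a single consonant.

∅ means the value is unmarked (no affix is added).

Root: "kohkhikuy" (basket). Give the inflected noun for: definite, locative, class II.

Attach case locative -kh → kohkhikuykh.
Attach noun class class II -hah → kohkhikuykhhah.
definiteness = definite: zero marking, form stays kohkhikuykhhah.
Vowel harmony: no change.
Apply epenthesis: kohkhikuykhhah → kohkhikuyekhehah.

kohkhikuyekhehah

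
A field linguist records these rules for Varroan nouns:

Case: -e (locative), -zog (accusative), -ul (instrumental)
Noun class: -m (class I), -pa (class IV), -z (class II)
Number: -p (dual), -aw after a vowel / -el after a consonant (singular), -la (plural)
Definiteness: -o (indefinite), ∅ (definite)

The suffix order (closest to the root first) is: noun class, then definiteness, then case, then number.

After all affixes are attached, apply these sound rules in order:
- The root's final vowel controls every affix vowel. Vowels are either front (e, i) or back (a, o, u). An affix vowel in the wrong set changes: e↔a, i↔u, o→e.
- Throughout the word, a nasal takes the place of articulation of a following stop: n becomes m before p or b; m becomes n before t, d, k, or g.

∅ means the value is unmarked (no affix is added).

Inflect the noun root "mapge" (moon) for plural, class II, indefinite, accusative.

Attach noun class class II -z → mapgez.
Attach definiteness indefinite -o → mapgezo.
Attach case accusative -zog → mapgezozog.
Attach number plural -la → mapgezozogla.
Apply vowel harmony: mapgezozogla → mapgezezegle.
Nasal assimilation: no change.

mapgezezegle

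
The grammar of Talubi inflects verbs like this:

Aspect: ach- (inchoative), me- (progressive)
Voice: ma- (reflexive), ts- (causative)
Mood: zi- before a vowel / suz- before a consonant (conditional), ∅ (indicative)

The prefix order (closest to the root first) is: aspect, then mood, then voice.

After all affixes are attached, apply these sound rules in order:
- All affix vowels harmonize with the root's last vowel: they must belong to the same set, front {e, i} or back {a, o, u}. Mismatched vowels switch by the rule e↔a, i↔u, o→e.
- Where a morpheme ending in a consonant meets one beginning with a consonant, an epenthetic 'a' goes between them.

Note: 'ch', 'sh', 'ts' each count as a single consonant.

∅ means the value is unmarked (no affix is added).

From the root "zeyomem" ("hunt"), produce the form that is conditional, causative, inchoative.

Attach aspect inchoative ach- → achzeyomem.
Attach mood conditional zi- (before vowel 'a') → ziachzeyomem.
Attach voice causative ts- → tsziachzeyomem.
Apply vowel harmony: tsziachzeyomem → tsziechzeyomem.
Apply epenthesis: tsziechzeyomem → tsaziechazeyomem.

tsaziechazeyomem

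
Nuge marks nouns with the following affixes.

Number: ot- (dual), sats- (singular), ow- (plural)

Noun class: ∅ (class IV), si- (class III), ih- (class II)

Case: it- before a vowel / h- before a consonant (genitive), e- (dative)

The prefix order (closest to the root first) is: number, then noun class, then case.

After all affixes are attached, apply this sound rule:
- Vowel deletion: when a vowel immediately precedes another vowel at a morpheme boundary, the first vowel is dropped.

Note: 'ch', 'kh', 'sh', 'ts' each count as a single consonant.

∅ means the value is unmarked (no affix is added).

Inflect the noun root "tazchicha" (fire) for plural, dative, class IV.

Attach number plural ow- → owtazchicha.
noun class = class IV: zero marking, form stays owtazchicha.
Attach case dative e- → eowtazchicha.
Apply vowel deletion: eowtazchicha → owtazchicha.

owtazchicha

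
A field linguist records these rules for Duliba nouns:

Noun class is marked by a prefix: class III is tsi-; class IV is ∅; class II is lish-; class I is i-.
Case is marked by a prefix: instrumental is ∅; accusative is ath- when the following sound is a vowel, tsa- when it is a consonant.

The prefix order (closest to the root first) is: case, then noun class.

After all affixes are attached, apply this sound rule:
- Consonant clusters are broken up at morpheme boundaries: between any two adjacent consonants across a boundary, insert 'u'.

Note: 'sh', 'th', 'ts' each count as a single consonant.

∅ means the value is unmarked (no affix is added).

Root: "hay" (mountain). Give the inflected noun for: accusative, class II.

Attach case accusative tsa- (before consonant 'h') → tsahay.
Attach noun class class II lish- → lishtsahay.
Apply epenthesis: lishtsahay → lishutsahay.

lishutsahay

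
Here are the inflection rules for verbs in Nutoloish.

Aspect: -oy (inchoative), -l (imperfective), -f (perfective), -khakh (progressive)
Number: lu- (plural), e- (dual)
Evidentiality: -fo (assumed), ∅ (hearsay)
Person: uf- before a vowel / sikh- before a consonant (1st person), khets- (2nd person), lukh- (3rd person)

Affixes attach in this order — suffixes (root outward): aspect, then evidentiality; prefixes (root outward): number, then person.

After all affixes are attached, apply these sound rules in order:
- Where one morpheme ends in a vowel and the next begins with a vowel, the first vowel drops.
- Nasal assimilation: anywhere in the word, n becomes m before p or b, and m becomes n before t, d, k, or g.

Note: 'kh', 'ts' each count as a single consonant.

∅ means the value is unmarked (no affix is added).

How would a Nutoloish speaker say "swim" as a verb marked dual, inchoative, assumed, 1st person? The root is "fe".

Attach number dual e- → efe.
Attach aspect inchoative -oy → efeoy.
Attach evidentiality assumed -fo → efeoyfo.
Attach person 1st person uf- (before vowel 'e') → ufefeoyfo.
Apply vowel deletion: ufefeoyfo → ufefoyfo.
Nasal assimilation: no change.

ufefoyfo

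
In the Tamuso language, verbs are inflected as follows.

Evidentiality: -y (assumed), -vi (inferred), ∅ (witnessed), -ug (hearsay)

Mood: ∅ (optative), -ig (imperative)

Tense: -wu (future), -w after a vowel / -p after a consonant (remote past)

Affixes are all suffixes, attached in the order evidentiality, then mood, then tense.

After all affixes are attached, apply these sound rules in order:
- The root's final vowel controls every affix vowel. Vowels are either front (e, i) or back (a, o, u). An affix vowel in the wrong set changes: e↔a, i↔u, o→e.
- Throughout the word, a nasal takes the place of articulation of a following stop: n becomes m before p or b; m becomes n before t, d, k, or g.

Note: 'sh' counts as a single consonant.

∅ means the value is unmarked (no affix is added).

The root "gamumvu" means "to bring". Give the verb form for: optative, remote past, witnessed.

evidentiality = witnessed: zero marking, form stays gamumvu.
mood = optative: zero marking, form stays gamumvu.
Attach tense remote past -w (after vowel 'u') → gamumvuw.
Vowel harmony: no change.
Nasal assimilation: no change.

gamumvuw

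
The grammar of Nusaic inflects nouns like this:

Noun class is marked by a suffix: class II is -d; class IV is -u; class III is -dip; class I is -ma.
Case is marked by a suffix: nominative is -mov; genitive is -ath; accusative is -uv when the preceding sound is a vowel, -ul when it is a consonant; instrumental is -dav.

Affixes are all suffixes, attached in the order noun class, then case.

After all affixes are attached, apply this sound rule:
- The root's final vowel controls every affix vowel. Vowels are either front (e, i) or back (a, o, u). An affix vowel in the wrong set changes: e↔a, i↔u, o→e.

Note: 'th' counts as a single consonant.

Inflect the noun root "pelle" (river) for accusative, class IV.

pelleiiv

Attach noun class class IV -u → pelleu.
Attach case accusative -uv (after vowel 'u') → pelleuuv.
Apply vowel harmony: pelleuuv → pelleiiv.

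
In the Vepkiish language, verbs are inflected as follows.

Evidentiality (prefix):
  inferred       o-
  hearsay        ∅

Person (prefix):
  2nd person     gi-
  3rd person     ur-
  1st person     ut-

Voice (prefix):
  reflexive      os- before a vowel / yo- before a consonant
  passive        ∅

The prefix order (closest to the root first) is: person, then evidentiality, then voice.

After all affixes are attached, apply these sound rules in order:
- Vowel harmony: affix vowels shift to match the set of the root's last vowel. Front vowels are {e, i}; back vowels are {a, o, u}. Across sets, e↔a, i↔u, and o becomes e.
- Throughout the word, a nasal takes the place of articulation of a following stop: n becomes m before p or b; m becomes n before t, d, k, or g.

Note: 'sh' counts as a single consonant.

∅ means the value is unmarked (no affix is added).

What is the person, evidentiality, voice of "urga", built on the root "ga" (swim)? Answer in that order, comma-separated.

3rd person, hearsay, passive

Segment: ur-ga.
person: ur- → 3rd person.
evidentiality: ∅ → hearsay.
voice: ∅ → passive.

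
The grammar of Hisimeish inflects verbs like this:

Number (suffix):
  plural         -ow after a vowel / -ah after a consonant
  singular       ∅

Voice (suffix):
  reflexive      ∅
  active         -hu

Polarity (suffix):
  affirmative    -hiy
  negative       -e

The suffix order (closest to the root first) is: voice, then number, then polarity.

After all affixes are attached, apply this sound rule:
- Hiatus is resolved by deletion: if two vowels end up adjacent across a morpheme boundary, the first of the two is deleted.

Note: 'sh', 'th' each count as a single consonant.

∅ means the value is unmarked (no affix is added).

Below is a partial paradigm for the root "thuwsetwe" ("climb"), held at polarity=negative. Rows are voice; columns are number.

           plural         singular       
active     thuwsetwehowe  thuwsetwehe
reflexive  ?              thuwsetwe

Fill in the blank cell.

voice = reflexive: zero marking, form stays thuwsetwe.
Attach number plural -ow (after vowel 'e') → thuwsetweow.
Attach polarity negative -e → thuwsetweowe.
Apply vowel deletion: thuwsetweowe → thuwsetwowe.

thuwsetwowe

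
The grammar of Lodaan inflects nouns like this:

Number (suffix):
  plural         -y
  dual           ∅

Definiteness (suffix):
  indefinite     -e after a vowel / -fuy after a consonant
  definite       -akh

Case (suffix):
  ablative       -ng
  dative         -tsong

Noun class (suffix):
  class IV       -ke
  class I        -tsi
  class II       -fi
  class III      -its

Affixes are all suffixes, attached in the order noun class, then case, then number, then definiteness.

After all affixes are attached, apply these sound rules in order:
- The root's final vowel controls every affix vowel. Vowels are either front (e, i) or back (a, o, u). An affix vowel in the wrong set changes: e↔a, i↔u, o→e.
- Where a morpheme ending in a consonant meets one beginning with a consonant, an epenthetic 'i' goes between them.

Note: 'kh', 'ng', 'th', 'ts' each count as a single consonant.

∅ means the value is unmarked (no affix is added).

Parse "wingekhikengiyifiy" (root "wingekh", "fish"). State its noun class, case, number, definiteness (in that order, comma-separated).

class IV, ablative, plural, indefinite

Segment: wingekh-ke-ng-y-fuy.
noun class: -ke → class IV.
case: -ng → ablative.
number: -y → plural.
definiteness: -e/fuy → indefinite.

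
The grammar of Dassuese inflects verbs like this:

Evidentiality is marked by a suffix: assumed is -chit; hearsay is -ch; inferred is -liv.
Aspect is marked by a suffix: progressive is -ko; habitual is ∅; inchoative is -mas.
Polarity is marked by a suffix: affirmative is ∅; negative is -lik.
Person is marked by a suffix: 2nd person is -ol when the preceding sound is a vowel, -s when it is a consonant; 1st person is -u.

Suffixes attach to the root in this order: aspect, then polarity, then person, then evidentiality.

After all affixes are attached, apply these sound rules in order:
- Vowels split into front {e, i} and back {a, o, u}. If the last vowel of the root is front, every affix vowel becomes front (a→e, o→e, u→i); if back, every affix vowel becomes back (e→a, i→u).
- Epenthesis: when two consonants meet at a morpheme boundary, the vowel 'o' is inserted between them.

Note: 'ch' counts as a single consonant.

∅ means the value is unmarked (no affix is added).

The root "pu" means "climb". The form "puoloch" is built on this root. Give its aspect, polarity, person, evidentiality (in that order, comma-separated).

Segment: pu-ol-ch.
aspect: ∅ → habitual.
polarity: ∅ → affirmative.
person: -ol/s → 2nd person.
evidentiality: -ch → hearsay.

habitual, affirmative, 2nd person, hearsay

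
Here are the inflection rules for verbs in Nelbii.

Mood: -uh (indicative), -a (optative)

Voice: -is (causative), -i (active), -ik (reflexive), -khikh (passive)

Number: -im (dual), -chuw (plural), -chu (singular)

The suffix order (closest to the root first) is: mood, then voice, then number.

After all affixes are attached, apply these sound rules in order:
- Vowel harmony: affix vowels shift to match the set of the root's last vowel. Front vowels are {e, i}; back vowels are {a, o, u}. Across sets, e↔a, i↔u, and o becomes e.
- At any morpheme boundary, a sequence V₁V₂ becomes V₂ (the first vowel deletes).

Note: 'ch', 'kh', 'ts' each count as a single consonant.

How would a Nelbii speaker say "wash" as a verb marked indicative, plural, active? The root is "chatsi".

Attach mood indicative -uh → chatsiuh.
Attach voice active -i → chatsiuhi.
Attach number plural -chuw → chatsiuhichuw.
Apply vowel harmony: chatsiuhichuw → chatsiihichiw.
Apply vowel deletion: chatsiihichiw → chatsihichiw.

chatsihichiw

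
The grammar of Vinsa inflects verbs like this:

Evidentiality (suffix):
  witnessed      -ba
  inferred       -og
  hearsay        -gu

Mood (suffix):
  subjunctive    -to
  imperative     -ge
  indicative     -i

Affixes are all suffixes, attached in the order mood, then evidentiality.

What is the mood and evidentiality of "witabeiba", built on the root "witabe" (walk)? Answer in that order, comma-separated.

indicative, witnessed

Segment: witabe-i-ba.
mood: -i → indicative.
evidentiality: -ba → witnessed.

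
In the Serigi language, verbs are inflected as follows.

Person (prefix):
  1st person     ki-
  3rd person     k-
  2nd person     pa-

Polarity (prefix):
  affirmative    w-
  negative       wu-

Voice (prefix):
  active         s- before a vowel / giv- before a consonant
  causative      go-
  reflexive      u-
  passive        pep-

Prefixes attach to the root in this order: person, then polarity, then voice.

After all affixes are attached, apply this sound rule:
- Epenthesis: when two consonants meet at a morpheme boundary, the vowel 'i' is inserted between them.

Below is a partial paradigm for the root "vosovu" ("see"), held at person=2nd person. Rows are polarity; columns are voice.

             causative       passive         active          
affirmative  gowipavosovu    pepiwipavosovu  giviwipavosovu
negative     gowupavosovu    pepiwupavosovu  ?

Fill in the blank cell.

giviwupavosovu

Attach person 2nd person pa- → pavosovu.
Attach polarity negative wu- → wupavosovu.
Attach voice active giv- (before consonant 'w') → givwupavosovu.
Apply epenthesis: givwupavosovu → giviwupavosovu.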